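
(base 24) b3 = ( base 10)267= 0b100001011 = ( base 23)BE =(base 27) 9o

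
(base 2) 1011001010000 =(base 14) 2120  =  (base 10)5712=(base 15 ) 1a5c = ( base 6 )42240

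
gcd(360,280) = 40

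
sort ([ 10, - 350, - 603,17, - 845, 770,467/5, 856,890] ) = [-845, - 603,- 350,10,17, 467/5, 770,856, 890] 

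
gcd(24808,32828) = 4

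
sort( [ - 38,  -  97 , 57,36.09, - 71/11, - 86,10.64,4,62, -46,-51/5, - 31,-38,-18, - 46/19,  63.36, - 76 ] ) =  [-97, - 86, - 76, -46, - 38, -38, - 31, - 18,  -  51/5, - 71/11,-46/19, 4,10.64,36.09,  57,62,63.36 ]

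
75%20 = 15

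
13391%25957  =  13391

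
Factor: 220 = 2^2*5^1*11^1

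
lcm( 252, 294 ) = 1764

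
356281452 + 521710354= 877991806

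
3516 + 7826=11342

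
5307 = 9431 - 4124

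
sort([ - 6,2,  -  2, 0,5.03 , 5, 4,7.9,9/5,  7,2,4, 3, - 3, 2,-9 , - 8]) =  [ -9,-8 , - 6, - 3, - 2 , 0,9/5,2,2,2,3, 4, 4,5, 5.03, 7  ,  7.9]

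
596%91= 50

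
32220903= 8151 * 3953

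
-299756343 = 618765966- 918522309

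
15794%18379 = 15794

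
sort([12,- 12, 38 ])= [ - 12,12, 38]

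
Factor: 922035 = 3^1*5^1*61469^1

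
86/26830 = 43/13415 = 0.00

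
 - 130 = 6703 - 6833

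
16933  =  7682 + 9251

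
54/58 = 27/29 = 0.93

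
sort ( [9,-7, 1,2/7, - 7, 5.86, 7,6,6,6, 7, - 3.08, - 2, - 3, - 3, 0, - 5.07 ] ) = [ - 7, - 7, - 5.07, - 3.08,-3, - 3, - 2,  0, 2/7, 1,5.86,  6,  6 , 6,  7,7,9]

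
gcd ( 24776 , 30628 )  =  76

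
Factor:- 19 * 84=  - 1596 =- 2^2*3^1  *  7^1 * 19^1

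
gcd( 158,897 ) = 1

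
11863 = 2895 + 8968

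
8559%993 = 615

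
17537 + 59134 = 76671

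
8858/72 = 123+1/36  =  123.03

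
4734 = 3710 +1024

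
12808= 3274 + 9534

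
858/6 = 143  =  143.00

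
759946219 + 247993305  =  1007939524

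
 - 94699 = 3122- 97821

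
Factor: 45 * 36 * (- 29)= - 46980  =  -  2^2*3^4 * 5^1*29^1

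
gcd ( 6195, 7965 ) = 885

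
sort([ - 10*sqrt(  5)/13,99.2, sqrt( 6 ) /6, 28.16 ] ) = [ - 10 * sqrt( 5)/13, sqrt( 6)/6, 28.16, 99.2 ]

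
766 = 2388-1622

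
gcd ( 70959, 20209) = 7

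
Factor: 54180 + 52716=2^4 * 3^1*17^1*  131^1 =106896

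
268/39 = 268/39 = 6.87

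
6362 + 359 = 6721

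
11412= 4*2853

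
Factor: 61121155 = 5^1*97^1*126023^1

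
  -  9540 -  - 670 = -8870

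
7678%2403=469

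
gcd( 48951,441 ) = 441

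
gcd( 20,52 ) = 4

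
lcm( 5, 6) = 30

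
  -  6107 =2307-8414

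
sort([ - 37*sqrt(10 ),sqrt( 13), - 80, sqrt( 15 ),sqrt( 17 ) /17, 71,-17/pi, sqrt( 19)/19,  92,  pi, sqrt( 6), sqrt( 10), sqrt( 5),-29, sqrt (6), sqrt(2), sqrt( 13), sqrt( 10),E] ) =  [ - 37*sqrt(10) ,  -  80, - 29,-17/pi,sqrt(19 ) /19, sqrt( 17)/17,sqrt( 2), sqrt(5), sqrt( 6), sqrt( 6),E, pi , sqrt( 10), sqrt(  10 ), sqrt( 13),sqrt (13),sqrt( 15), 71 , 92]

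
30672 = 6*5112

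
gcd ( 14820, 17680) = 260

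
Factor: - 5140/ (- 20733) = 2^2 * 3^ ( - 1 )*5^1*257^1*6911^( - 1) 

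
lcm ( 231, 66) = 462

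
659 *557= 367063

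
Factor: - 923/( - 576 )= 2^(-6 )*3^ ( - 2 )*13^1* 71^1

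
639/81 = 7 + 8/9 = 7.89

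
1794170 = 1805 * 994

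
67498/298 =33749/149= 226.50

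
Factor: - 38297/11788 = - 2^( - 2 )*421^( - 1 )*5471^1 = -5471/1684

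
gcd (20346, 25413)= 3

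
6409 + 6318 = 12727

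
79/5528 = 79/5528 = 0.01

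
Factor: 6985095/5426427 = 2328365/1808809 = 5^1 * 13^1*101^(  -  1) * 113^1*317^1*17909^( -1)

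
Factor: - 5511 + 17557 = 12046 = 2^1*19^1 * 317^1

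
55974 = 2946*19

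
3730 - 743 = 2987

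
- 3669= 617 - 4286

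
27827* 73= 2031371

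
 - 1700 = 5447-7147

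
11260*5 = 56300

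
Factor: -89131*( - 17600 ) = 1568705600  =  2^6*5^2*7^2*11^1*17^1 * 107^1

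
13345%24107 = 13345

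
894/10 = 89+ 2/5= 89.40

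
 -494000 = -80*6175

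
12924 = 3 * 4308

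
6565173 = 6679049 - 113876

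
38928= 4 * 9732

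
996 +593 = 1589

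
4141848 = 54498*76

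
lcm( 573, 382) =1146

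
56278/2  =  28139 = 28139.00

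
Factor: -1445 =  -5^1*17^2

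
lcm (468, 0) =0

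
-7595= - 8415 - -820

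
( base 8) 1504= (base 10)836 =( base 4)31010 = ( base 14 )43A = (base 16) 344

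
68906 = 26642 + 42264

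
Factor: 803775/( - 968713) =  - 3^1*5^2*7^1*1531^1*968713^ ( - 1)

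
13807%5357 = 3093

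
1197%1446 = 1197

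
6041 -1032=5009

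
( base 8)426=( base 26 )ai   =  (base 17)g6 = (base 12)1b2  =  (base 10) 278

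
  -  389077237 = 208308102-597385339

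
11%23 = 11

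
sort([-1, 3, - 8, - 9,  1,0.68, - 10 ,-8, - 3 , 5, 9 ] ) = [ - 10, - 9,  -  8, - 8 , - 3, - 1,0.68, 1 , 3,5 , 9]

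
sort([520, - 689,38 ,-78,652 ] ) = [ - 689,-78,  38,520 , 652] 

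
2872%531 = 217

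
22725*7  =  159075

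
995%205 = 175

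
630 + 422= 1052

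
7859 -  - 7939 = 15798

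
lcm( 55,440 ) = 440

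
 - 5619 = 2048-7667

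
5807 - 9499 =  - 3692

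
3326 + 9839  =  13165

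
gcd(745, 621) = 1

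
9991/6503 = 1+ 3488/6503 = 1.54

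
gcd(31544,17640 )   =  8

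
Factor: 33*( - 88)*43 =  - 124872 = -2^3*3^1*11^2*43^1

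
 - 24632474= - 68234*361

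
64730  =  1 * 64730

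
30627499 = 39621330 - 8993831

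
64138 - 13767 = 50371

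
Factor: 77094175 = 5^2*3083767^1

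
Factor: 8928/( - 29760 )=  - 3/10  =  - 2^(-1)*3^1*5^( - 1)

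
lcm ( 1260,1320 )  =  27720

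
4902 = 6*817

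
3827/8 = 478 + 3/8 = 478.38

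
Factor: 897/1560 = 23/40 = 2^( - 3)*5^( - 1 )*23^1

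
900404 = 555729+344675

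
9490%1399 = 1096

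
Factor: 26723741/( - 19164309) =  - 3^(- 1 ) * 11^1*61^( - 1 )*683^1*3557^1*104723^(-1)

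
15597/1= 15597 = 15597.00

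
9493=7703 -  - 1790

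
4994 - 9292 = -4298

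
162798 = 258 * 631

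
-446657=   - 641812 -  - 195155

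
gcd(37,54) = 1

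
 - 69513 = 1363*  ( - 51) 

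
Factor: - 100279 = -100279^1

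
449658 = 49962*9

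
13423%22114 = 13423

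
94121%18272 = 2761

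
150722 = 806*187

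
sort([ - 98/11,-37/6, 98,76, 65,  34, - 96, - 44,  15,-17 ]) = [ - 96,  -  44,- 17,-98/11,-37/6,  15 , 34,  65,76, 98 ] 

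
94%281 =94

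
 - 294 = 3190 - 3484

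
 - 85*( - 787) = 66895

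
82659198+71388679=154047877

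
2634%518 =44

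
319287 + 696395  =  1015682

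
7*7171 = 50197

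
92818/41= 2263 +35/41 = 2263.85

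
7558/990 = 7 + 314/495  =  7.63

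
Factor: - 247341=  - 3^1*29^1*2843^1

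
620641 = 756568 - 135927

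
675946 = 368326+307620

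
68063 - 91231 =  - 23168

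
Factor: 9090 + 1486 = 2^4*661^1 = 10576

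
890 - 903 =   -  13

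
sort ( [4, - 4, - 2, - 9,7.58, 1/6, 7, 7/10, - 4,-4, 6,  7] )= [ - 9 ,  -  4, - 4, - 4, - 2, 1/6, 7/10, 4, 6, 7,7, 7.58 ]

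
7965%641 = 273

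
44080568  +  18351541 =62432109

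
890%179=174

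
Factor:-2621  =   - 2621^1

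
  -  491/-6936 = 491/6936 = 0.07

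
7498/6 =1249 + 2/3 = 1249.67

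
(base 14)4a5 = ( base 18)2fb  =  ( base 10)929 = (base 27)17b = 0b1110100001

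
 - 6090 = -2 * 3045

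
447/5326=447/5326 = 0.08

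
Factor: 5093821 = 29^1*175649^1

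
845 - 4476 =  - 3631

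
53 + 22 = 75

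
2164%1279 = 885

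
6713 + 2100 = 8813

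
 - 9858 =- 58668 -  - 48810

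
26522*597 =15833634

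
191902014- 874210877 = - 682308863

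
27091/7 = 3870 + 1/7 = 3870.14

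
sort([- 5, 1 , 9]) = [ - 5 , 1 , 9 ]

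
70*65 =4550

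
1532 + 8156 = 9688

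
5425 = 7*775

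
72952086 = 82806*881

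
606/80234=303/40117 = 0.01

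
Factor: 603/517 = 3^2*11^( - 1)*47^( - 1) * 67^1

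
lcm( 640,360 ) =5760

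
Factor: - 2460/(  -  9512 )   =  15/58 = 2^(-1 )*3^1  *5^1*29^(  -  1)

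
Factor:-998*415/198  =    -  207085/99  =  -3^ ( - 2)*5^1*11^( - 1)*83^1 * 499^1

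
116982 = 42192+74790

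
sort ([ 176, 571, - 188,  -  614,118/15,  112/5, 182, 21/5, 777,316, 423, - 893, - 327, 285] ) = [ -893,-614, - 327, - 188,21/5,118/15, 112/5, 176, 182, 285, 316, 423, 571, 777]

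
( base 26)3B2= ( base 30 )2H6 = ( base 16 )90c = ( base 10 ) 2316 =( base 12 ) 1410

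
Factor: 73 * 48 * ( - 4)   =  -14016 = - 2^6*3^1*73^1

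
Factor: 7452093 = 3^1*11^1*225821^1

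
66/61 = 66/61= 1.08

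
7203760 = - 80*(  -  90047)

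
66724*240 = 16013760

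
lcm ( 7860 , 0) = 0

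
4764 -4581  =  183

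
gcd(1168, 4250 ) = 2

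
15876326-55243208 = -39366882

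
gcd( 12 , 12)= 12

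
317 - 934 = - 617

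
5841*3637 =21243717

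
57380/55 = 11476/11 = 1043.27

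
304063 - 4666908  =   - 4362845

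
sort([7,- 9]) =[  -  9,7] 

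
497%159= 20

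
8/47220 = 2/11805  =  0.00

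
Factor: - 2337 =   -  3^1*19^1*41^1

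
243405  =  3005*81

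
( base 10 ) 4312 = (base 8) 10330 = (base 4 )1003120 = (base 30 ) 4NM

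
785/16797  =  785/16797 = 0.05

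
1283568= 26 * 49368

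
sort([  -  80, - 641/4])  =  [ - 641/4,-80]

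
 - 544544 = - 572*952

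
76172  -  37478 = 38694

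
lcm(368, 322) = 2576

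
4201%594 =43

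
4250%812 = 190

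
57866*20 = 1157320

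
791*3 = 2373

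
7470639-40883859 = - 33413220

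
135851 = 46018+89833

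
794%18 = 2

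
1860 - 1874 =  -14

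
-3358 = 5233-8591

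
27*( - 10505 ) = -283635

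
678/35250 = 113/5875=0.02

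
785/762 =785/762 = 1.03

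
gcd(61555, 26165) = 5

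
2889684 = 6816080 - 3926396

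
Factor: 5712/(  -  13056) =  - 2^( - 4 ) * 7^1 = -7/16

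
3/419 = 3/419=0.01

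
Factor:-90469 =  - 90469^1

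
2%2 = 0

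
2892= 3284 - 392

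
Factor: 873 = 3^2* 97^1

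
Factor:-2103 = - 3^1 * 701^1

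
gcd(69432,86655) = 3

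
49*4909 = 240541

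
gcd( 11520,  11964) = 12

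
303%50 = 3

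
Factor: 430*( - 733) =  - 315190 = -  2^1*5^1*43^1*733^1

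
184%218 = 184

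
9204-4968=4236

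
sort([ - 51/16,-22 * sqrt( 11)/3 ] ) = [ - 22*sqrt (11)/3, - 51/16 ]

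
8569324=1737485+6831839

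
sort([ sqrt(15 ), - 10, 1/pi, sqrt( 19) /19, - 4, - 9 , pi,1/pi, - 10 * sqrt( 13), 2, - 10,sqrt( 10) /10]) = [-10*sqrt(13), - 10, - 10,- 9, - 4, sqrt(19 )/19  ,  sqrt(10 )/10,1/pi,1/pi,2, pi, sqrt( 15)]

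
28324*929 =26312996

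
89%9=8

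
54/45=6/5   =  1.20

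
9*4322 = 38898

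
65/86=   65/86 = 0.76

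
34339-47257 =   -  12918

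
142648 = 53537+89111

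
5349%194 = 111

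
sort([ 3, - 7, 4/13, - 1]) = [ - 7, - 1, 4/13,3]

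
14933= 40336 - 25403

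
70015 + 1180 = 71195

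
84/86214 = 14/14369 = 0.00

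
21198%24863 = 21198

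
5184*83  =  430272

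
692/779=692/779 = 0.89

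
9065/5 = 1813 = 1813.00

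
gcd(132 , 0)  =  132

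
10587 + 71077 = 81664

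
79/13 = 6+1/13 = 6.08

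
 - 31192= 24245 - 55437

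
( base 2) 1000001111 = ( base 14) 299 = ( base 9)645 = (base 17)1E0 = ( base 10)527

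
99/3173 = 99/3173  =  0.03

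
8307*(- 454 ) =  - 3771378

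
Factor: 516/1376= 2^( - 3)*3^1= 3/8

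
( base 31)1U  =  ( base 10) 61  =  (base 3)2021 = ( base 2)111101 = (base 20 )31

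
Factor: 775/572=2^( - 2 )*5^2*11^ (-1) * 13^( - 1 )*31^1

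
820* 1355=1111100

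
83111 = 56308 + 26803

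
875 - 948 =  - 73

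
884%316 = 252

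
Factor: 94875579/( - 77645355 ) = -3^1*5^( - 1 )*23^ ( - 1 )*73^(-1)*3083^( - 1)*10541731^1 = - 31625193/25881785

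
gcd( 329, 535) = 1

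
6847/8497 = 6847/8497  =  0.81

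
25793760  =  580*44472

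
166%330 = 166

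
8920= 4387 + 4533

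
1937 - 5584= - 3647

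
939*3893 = 3655527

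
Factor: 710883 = 3^3*113^1* 233^1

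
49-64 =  - 15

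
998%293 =119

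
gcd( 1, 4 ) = 1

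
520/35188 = 130/8797 = 0.01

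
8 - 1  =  7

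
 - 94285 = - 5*18857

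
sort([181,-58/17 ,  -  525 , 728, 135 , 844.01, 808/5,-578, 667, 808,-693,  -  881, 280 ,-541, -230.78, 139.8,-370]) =[ - 881,-693, -578, - 541,-525,- 370,-230.78,-58/17, 135 , 139.8, 808/5,  181, 280, 667, 728,808,844.01]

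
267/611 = 267/611 = 0.44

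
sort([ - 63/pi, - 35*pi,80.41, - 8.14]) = [ - 35* pi,  -  63/pi ,-8.14,80.41 ]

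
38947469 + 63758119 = 102705588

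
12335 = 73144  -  60809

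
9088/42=216+8/21 = 216.38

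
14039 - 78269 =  - 64230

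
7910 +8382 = 16292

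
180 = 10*18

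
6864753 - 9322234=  - 2457481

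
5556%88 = 12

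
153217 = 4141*37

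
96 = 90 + 6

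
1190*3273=3894870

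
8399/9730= 8399/9730 =0.86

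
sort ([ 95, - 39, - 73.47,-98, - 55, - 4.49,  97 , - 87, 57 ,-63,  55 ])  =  [-98, - 87, - 73.47,-63,-55, - 39, - 4.49, 55,57,  95 , 97 ]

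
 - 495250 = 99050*( - 5)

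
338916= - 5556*( - 61)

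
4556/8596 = 1139/2149 = 0.53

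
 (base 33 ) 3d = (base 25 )4C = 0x70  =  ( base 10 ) 112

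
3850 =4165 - 315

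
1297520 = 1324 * 980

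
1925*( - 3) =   -  5775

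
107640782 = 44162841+63477941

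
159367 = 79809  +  79558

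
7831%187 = 164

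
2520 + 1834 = 4354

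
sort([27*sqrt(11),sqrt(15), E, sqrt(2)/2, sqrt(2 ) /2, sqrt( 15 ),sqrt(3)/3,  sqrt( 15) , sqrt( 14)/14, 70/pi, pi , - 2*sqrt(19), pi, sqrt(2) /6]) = [ - 2 * sqrt(19 ) , sqrt(2)/6, sqrt(14) /14 , sqrt( 3 )/3,sqrt( 2)/2,sqrt( 2 )/2, E,pi,pi, sqrt( 15), sqrt(15 ), sqrt(15 ),  70/pi, 27*sqrt(11)]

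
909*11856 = 10777104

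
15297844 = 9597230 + 5700614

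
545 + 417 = 962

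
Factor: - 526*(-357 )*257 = 48259974 = 2^1*3^1*7^1*17^1 * 257^1*263^1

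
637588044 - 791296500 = -153708456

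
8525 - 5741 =2784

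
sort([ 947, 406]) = [ 406,  947] 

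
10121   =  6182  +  3939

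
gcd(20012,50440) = 4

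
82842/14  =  5917 + 2/7 =5917.29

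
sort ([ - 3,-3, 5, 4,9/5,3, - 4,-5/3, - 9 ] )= [ - 9, - 4, - 3 , - 3,-5/3,9/5,3 , 4,5] 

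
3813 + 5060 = 8873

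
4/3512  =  1/878  =  0.00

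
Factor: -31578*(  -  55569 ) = 2^1*3^2 * 19^1*277^1*18523^1 = 1754757882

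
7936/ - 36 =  - 1984/9 = -  220.44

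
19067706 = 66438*287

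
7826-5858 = 1968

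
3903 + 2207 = 6110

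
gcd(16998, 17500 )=2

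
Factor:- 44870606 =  - 2^1 * 11^1*293^1*6961^1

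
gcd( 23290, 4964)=34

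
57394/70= 819 +32/35  =  819.91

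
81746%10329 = 9443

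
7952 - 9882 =- 1930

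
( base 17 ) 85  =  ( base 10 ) 141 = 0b10001101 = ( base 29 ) 4P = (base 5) 1031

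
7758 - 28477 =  - 20719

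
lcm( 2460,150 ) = 12300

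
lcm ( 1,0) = 0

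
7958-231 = 7727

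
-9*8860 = -79740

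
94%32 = 30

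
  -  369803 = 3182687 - 3552490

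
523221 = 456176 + 67045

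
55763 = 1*55763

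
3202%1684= 1518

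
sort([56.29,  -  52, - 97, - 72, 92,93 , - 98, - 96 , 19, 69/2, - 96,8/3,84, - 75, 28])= [ - 98, - 97, - 96, - 96, - 75, - 72, - 52 , 8/3,  19 , 28,69/2,56.29, 84 , 92,93 ] 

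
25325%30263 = 25325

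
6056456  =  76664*79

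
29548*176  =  5200448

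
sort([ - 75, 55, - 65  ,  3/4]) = [ - 75, - 65, 3/4,55]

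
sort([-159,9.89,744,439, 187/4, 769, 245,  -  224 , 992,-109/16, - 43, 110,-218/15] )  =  [-224,-159, - 43,-218/15,-109/16, 9.89, 187/4 , 110,245, 439 , 744, 769, 992] 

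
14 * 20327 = 284578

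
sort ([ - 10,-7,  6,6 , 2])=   [ -10,  -  7, 2,6, 6]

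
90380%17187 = 4445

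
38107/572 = 66 + 355/572 =66.62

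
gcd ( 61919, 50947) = 13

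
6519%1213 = 454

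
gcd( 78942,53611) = 1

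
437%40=37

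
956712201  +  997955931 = 1954668132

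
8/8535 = 8/8535= 0.00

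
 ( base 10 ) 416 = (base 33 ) CK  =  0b110100000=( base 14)21A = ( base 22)IK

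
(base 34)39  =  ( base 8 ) 157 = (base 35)36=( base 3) 11010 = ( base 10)111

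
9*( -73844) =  - 664596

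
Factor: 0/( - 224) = 0^1 = 0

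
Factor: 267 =3^1 * 89^1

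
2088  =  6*348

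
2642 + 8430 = 11072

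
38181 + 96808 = 134989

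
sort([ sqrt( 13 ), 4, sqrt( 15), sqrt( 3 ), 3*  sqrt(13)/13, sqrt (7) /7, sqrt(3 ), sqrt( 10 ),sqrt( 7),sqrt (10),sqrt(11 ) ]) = [ sqrt(7)/7, 3 * sqrt(13)/13,  sqrt (3),sqrt( 3 ),sqrt( 7 ), sqrt(10),  sqrt( 10), sqrt(11),sqrt( 13), sqrt( 15), 4 ]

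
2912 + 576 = 3488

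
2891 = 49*59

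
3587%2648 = 939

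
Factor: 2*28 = 2^3 *7^1= 56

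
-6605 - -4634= -1971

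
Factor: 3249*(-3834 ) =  - 12456666 = - 2^1*3^5*19^2*71^1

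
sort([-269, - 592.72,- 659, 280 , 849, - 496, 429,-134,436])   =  [-659, - 592.72, - 496 ,  -  269, - 134, 280, 429,436, 849]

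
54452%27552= 26900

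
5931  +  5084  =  11015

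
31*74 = 2294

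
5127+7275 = 12402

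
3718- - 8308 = 12026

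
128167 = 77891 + 50276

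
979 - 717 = 262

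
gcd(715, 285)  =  5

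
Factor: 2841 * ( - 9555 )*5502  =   - 149355944010 =-2^1*3^3 * 5^1*7^3*13^1*131^1* 947^1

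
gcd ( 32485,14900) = 5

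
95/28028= 95/28028 =0.00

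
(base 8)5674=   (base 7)11521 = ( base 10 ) 3004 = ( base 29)3GH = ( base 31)33s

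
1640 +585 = 2225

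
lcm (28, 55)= 1540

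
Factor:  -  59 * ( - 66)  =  2^1*3^1*11^1*59^1 =3894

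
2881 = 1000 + 1881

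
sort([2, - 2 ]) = [ - 2,2]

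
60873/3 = 20291 = 20291.00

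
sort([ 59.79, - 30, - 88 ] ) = [ - 88, - 30,59.79]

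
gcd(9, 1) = 1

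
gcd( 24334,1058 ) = 1058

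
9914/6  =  1652 + 1/3=1652.33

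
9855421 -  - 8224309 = 18079730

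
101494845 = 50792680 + 50702165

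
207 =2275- 2068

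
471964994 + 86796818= 558761812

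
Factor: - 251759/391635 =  - 3^( - 4)*5^(-1 ) * 271^1*929^1*967^( - 1) 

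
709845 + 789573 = 1499418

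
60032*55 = 3301760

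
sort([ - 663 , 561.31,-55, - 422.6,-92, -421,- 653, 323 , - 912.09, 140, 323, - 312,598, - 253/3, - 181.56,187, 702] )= [ - 912.09, - 663, - 653  , - 422.6, - 421,  -  312,-181.56, - 92, - 253/3, - 55, 140,187, 323 , 323 , 561.31,598,  702 ]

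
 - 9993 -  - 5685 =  - 4308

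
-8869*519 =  - 4603011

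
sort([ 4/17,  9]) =[ 4/17,9]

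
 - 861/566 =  - 2 + 271/566 = - 1.52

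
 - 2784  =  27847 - 30631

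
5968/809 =5968/809 = 7.38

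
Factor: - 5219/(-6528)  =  2^( - 7 )*3^ ( - 1 )*307^1 = 307/384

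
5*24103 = 120515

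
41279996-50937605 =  - 9657609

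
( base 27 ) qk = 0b1011010010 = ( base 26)11K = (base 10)722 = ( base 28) PM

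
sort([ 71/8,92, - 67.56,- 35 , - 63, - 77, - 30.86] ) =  [ - 77,  -  67.56, - 63, - 35, - 30.86,71/8, 92]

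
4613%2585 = 2028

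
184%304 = 184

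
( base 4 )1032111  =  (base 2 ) 1001110010101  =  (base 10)5013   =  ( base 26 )7al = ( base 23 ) 9AM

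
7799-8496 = -697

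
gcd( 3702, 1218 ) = 6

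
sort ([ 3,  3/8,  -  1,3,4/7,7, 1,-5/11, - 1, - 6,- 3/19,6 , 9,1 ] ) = [  -  6, - 1, - 1,-5/11,-3/19, 3/8,4/7,  1,1 , 3,3,  6,7,9]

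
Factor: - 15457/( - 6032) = 2^(-4 )*41^1 = 41/16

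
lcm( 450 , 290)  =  13050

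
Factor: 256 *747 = 2^8 * 3^2 * 83^1=191232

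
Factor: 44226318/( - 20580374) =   -  3^1*727^1 * 10139^1*10290187^( - 1) = - 22113159/10290187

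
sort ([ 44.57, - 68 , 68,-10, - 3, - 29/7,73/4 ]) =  [ - 68,- 10,-29/7, - 3,73/4,  44.57,68]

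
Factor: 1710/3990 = 3/7= 3^1*7^ ( - 1 )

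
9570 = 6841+2729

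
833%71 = 52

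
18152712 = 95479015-77326303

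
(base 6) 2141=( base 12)351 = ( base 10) 493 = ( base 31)fs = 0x1ed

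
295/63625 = 59/12725 = 0.00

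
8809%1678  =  419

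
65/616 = 65/616 = 0.11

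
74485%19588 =15721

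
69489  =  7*9927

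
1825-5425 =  - 3600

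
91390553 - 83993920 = 7396633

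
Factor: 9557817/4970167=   3^1*19^1 *73^1*541^(-1)*2297^1* 9187^(-1) 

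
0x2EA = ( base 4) 23222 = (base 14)3b4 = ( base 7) 2114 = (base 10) 746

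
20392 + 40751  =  61143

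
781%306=169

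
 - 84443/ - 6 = 84443/6 = 14073.83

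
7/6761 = 7/6761 = 0.00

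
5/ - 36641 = -1 + 36636/36641 = - 0.00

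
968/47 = 20 + 28/47=20.60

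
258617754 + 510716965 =769334719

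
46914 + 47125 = 94039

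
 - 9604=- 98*98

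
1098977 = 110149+988828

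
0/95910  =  0 = 0.00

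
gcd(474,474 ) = 474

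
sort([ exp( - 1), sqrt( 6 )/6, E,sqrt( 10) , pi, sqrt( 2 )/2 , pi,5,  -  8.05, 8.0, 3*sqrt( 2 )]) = [-8.05, exp( - 1 ), sqrt( 6 ) /6,sqrt(2)/2, E, pi , pi,  sqrt( 10),3*sqrt( 2), 5,8.0] 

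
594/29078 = 297/14539= 0.02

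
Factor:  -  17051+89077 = 72026 = 2^1*36013^1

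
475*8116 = 3855100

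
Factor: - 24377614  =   - 2^1*12188807^1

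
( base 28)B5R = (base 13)4003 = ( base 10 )8791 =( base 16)2257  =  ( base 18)1927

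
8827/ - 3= - 2943  +  2/3= - 2942.33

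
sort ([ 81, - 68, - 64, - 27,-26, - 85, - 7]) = [ - 85, - 68,-64, - 27, - 26, - 7, 81]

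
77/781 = 7/71 = 0.10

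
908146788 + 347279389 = 1255426177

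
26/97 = 26/97 = 0.27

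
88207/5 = 17641 + 2/5= 17641.40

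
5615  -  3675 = 1940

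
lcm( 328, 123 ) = 984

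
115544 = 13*8888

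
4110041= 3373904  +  736137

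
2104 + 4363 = 6467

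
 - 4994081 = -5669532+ 675451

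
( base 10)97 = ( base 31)34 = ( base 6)241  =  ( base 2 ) 1100001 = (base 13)76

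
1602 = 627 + 975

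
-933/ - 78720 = 311/26240 = 0.01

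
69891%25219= 19453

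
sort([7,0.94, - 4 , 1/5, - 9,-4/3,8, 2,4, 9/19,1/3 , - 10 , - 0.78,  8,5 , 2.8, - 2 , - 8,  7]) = [ - 10, - 9  , - 8, - 4 , - 2, - 4/3, - 0.78, 1/5,1/3,9/19, 0.94, 2,2.8, 4,  5, 7,7,8, 8]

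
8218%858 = 496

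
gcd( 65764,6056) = 4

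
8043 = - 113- - 8156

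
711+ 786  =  1497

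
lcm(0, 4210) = 0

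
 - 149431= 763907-913338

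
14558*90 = 1310220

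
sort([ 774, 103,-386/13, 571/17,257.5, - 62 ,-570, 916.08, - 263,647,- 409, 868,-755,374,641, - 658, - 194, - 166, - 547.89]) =[-755, - 658,- 570, - 547.89,-409, - 263,-194, - 166,-62, - 386/13, 571/17,103, 257.5, 374,641,647, 774, 868, 916.08] 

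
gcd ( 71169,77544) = 3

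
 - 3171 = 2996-6167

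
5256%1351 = 1203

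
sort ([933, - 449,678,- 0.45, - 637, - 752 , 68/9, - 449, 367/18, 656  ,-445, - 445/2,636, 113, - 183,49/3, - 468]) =[ - 752, - 637 , - 468, - 449, - 449, - 445, - 445/2, - 183,-0.45, 68/9,49/3, 367/18, 113, 636, 656,678,933]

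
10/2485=2/497 = 0.00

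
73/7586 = 73/7586 = 0.01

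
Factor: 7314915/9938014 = 2^( - 1)*3^1 * 5^1*31^1*733^( - 1)*6779^( - 1)*15731^1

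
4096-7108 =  - 3012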